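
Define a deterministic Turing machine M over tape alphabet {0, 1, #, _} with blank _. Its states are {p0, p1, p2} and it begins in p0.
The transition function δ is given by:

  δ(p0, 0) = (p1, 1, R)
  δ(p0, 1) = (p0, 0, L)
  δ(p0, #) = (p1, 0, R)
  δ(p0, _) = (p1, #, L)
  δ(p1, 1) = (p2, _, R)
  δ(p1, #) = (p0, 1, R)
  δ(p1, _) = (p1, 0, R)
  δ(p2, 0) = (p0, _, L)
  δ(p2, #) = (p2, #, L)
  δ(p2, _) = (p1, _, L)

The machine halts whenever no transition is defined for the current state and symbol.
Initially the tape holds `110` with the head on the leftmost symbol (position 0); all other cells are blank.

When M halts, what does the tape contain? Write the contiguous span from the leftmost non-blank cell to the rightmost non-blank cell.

p0 | __[1]10   read 1 → write 0, move L, go to p0
p0 | _[_]010   read _ → write #, move L, go to p1
p1 | [_]#010   read _ → write 0, move R, go to p1
p1 | 0[#]010   read # → write 1, move R, go to p0
p0 | 01[0]10   read 0 → write 1, move R, go to p1
p1 | 011[1]0   read 1 → write _, move R, go to p2
p2 | 011_[0]   read 0 → write _, move L, go to p0
p0 | 011[_]_   read _ → write #, move L, go to p1
p1 | 01[1]#_   read 1 → write _, move R, go to p2
p2 | 01_[#]_   read # → write #, move L, go to p2
p2 | 01[_]#_   read _ → write _, move L, go to p1
p1 | 0[1]_#_   read 1 → write _, move R, go to p2
p2 | 0_[_]#_   read _ → write _, move L, go to p1
p1 | 0[_]_#_   read _ → write 0, move R, go to p1
p1 | 00[_]#_   read _ → write 0, move R, go to p1
p1 | 000[#]_   read # → write 1, move R, go to p0
p0 | 0001[_]   read _ → write #, move L, go to p1
p1 | 000[1]#   read 1 → write _, move R, go to p2
p2 | 000_[#]   read # → write #, move L, go to p2
p2 | 000[_]#   read _ → write _, move L, go to p1
p1 | 00[0]_#
The non-blank tape span at halt is 000_#.

000_#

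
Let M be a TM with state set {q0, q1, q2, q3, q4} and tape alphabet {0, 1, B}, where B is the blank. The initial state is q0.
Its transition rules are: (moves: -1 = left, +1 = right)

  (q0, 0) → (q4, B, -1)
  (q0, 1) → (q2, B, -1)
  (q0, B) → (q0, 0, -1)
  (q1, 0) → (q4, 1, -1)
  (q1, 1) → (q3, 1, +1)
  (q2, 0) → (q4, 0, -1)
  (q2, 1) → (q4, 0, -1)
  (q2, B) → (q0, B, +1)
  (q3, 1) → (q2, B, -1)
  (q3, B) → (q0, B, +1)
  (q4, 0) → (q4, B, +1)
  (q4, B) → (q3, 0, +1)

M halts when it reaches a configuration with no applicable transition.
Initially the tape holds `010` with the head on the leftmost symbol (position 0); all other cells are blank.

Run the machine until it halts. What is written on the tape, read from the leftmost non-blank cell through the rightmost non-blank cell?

state=q0 head=0 tape=BB[0]10B   (q0,0)→(q4,B,-1)
state=q4 head=-1 tape=B[B]B10B   (q4,B)→(q3,0,+1)
state=q3 head=0 tape=B0[B]10B   (q3,B)→(q0,B,+1)
state=q0 head=1 tape=B0B[1]0B   (q0,1)→(q2,B,-1)
state=q2 head=0 tape=B0[B]B0B   (q2,B)→(q0,B,+1)
state=q0 head=1 tape=B0B[B]0B   (q0,B)→(q0,0,-1)
state=q0 head=0 tape=B0[B]00B   (q0,B)→(q0,0,-1)
state=q0 head=-1 tape=B[0]000B   (q0,0)→(q4,B,-1)
state=q4 head=-2 tape=[B]B000B   (q4,B)→(q3,0,+1)
state=q3 head=-1 tape=0[B]000B   (q3,B)→(q0,B,+1)
state=q0 head=0 tape=0B[0]00B   (q0,0)→(q4,B,-1)
state=q4 head=-1 tape=0[B]B00B   (q4,B)→(q3,0,+1)
state=q3 head=0 tape=00[B]00B   (q3,B)→(q0,B,+1)
state=q0 head=1 tape=00B[0]0B   (q0,0)→(q4,B,-1)
state=q4 head=0 tape=00[B]B0B   (q4,B)→(q3,0,+1)
state=q3 head=1 tape=000[B]0B   (q3,B)→(q0,B,+1)
state=q0 head=2 tape=000B[0]B   (q0,0)→(q4,B,-1)
state=q4 head=1 tape=000[B]BB   (q4,B)→(q3,0,+1)
state=q3 head=2 tape=0000[B]B   (q3,B)→(q0,B,+1)
state=q0 head=3 tape=0000B[B]   (q0,B)→(q0,0,-1)
state=q0 head=2 tape=0000[B]0   (q0,B)→(q0,0,-1)
state=q0 head=1 tape=000[0]00   (q0,0)→(q4,B,-1)
state=q4 head=0 tape=00[0]B00   (q4,0)→(q4,B,+1)
state=q4 head=1 tape=00B[B]00   (q4,B)→(q3,0,+1)
state=q3 head=2 tape=00B0[0]0
The non-blank tape span at halt is 00B000.

00B000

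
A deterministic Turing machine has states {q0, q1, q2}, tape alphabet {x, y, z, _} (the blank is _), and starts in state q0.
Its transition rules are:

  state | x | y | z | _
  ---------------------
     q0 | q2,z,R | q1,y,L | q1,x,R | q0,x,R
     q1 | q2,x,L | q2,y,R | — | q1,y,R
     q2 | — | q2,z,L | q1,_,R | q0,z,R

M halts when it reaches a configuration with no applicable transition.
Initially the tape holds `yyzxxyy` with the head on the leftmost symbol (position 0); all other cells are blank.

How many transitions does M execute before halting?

8

state=q0 head=0 tape=__[y]yzxxyy   (q0,y)→(q1,y,L)
state=q1 head=-1 tape=_[_]yyzxxyy   (q1,_)→(q1,y,R)
state=q1 head=0 tape=_y[y]yzxxyy   (q1,y)→(q2,y,R)
state=q2 head=1 tape=_yy[y]zxxyy   (q2,y)→(q2,z,L)
state=q2 head=0 tape=_y[y]zzxxyy   (q2,y)→(q2,z,L)
state=q2 head=-1 tape=_[y]zzzxxyy   (q2,y)→(q2,z,L)
state=q2 head=-2 tape=[_]zzzzxxyy   (q2,_)→(q0,z,R)
state=q0 head=-1 tape=z[z]zzzxxyy   (q0,z)→(q1,x,R)
state=q1 head=0 tape=zx[z]zzxxyy
M halts after 8 transitions.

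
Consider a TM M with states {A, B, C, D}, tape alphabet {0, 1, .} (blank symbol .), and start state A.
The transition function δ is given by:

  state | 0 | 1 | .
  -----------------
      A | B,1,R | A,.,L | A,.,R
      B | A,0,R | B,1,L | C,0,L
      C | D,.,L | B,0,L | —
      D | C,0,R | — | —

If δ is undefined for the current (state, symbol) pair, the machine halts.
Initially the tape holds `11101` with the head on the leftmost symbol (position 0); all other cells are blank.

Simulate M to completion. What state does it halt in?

C

state=A head=0 tape=.[1]1101   (A,1)→(A,.,L)
state=A head=-1 tape=[.].1101   (A,.)→(A,.,R)
state=A head=0 tape=.[.]1101   (A,.)→(A,.,R)
state=A head=1 tape=..[1]101   (A,1)→(A,.,L)
state=A head=0 tape=.[.].101   (A,.)→(A,.,R)
state=A head=1 tape=..[.]101   (A,.)→(A,.,R)
state=A head=2 tape=...[1]01   (A,1)→(A,.,L)
state=A head=1 tape=..[.].01   (A,.)→(A,.,R)
state=A head=2 tape=...[.]01   (A,.)→(A,.,R)
state=A head=3 tape=....[0]1   (A,0)→(B,1,R)
state=B head=4 tape=....1[1]   (B,1)→(B,1,L)
state=B head=3 tape=....[1]1   (B,1)→(B,1,L)
state=B head=2 tape=...[.]11   (B,.)→(C,0,L)
state=C head=1 tape=..[.]011
No transition is defined for (C, .); M halts in state C.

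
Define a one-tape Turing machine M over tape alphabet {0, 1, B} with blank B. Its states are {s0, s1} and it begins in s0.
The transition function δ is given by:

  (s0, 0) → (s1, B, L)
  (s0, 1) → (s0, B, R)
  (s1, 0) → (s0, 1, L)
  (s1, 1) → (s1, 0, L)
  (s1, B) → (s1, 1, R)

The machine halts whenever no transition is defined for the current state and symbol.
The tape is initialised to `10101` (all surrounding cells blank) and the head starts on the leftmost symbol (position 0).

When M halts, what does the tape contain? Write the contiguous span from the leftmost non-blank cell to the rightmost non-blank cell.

1B1

state=s0 head=0 tape=B[1]0101B   (s0,1)→(s0,B,R)
state=s0 head=1 tape=BB[0]101B   (s0,0)→(s1,B,L)
state=s1 head=0 tape=B[B]B101B   (s1,B)→(s1,1,R)
state=s1 head=1 tape=B1[B]101B   (s1,B)→(s1,1,R)
state=s1 head=2 tape=B11[1]01B   (s1,1)→(s1,0,L)
state=s1 head=1 tape=B1[1]001B   (s1,1)→(s1,0,L)
state=s1 head=0 tape=B[1]0001B   (s1,1)→(s1,0,L)
state=s1 head=-1 tape=[B]00001B   (s1,B)→(s1,1,R)
state=s1 head=0 tape=1[0]0001B   (s1,0)→(s0,1,L)
state=s0 head=-1 tape=[1]10001B   (s0,1)→(s0,B,R)
state=s0 head=0 tape=B[1]0001B   (s0,1)→(s0,B,R)
state=s0 head=1 tape=BB[0]001B   (s0,0)→(s1,B,L)
state=s1 head=0 tape=B[B]B001B   (s1,B)→(s1,1,R)
state=s1 head=1 tape=B1[B]001B   (s1,B)→(s1,1,R)
state=s1 head=2 tape=B11[0]01B   (s1,0)→(s0,1,L)
state=s0 head=1 tape=B1[1]101B   (s0,1)→(s0,B,R)
state=s0 head=2 tape=B1B[1]01B   (s0,1)→(s0,B,R)
state=s0 head=3 tape=B1BB[0]1B   (s0,0)→(s1,B,L)
state=s1 head=2 tape=B1B[B]B1B   (s1,B)→(s1,1,R)
state=s1 head=3 tape=B1B1[B]1B   (s1,B)→(s1,1,R)
state=s1 head=4 tape=B1B11[1]B   (s1,1)→(s1,0,L)
state=s1 head=3 tape=B1B1[1]0B   (s1,1)→(s1,0,L)
state=s1 head=2 tape=B1B[1]00B   (s1,1)→(s1,0,L)
state=s1 head=1 tape=B1[B]000B   (s1,B)→(s1,1,R)
state=s1 head=2 tape=B11[0]00B   (s1,0)→(s0,1,L)
state=s0 head=1 tape=B1[1]100B   (s0,1)→(s0,B,R)
state=s0 head=2 tape=B1B[1]00B   (s0,1)→(s0,B,R)
state=s0 head=3 tape=B1BB[0]0B   (s0,0)→(s1,B,L)
state=s1 head=2 tape=B1B[B]B0B   (s1,B)→(s1,1,R)
state=s1 head=3 tape=B1B1[B]0B   (s1,B)→(s1,1,R)
state=s1 head=4 tape=B1B11[0]B   (s1,0)→(s0,1,L)
state=s0 head=3 tape=B1B1[1]1B   (s0,1)→(s0,B,R)
state=s0 head=4 tape=B1B1B[1]B   (s0,1)→(s0,B,R)
state=s0 head=5 tape=B1B1BB[B]
The non-blank tape span at halt is 1B1.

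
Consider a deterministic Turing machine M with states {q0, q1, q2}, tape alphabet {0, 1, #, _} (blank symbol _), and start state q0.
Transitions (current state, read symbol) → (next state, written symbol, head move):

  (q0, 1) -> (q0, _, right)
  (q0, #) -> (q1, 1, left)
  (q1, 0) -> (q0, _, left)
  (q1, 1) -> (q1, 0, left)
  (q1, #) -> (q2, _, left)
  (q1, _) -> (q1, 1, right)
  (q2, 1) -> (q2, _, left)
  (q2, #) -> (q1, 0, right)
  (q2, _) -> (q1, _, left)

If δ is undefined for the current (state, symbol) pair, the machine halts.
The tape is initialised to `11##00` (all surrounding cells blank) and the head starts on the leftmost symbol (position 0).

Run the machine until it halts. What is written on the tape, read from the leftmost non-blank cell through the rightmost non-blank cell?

state=q0 head=0 tape=[1]1##00   (q0,1)→(q0,_,right)
state=q0 head=1 tape=_[1]##00   (q0,1)→(q0,_,right)
state=q0 head=2 tape=__[#]#00   (q0,#)→(q1,1,left)
state=q1 head=1 tape=_[_]1#00   (q1,_)→(q1,1,right)
state=q1 head=2 tape=_1[1]#00   (q1,1)→(q1,0,left)
state=q1 head=1 tape=_[1]0#00   (q1,1)→(q1,0,left)
state=q1 head=0 tape=[_]00#00   (q1,_)→(q1,1,right)
state=q1 head=1 tape=1[0]0#00   (q1,0)→(q0,_,left)
state=q0 head=0 tape=[1]_0#00   (q0,1)→(q0,_,right)
state=q0 head=1 tape=_[_]0#00
The non-blank tape span at halt is 0#00.

0#00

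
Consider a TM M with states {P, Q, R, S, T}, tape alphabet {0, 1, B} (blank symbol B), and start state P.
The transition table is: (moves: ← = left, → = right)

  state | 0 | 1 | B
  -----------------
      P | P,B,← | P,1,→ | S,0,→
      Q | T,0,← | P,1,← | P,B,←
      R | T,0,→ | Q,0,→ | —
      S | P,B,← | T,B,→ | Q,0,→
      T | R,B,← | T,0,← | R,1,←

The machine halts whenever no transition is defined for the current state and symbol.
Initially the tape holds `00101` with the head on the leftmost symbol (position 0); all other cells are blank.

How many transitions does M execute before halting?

10

state=P head=0 tape=BB[0]0101   (P,0)→(P,B,←)
state=P head=-1 tape=B[B]B0101   (P,B)→(S,0,→)
state=S head=0 tape=B0[B]0101   (S,B)→(Q,0,→)
state=Q head=1 tape=B00[0]101   (Q,0)→(T,0,←)
state=T head=0 tape=B0[0]0101   (T,0)→(R,B,←)
state=R head=-1 tape=B[0]B0101   (R,0)→(T,0,→)
state=T head=0 tape=B0[B]0101   (T,B)→(R,1,←)
state=R head=-1 tape=B[0]10101   (R,0)→(T,0,→)
state=T head=0 tape=B0[1]0101   (T,1)→(T,0,←)
state=T head=-1 tape=B[0]00101   (T,0)→(R,B,←)
state=R head=-2 tape=[B]B00101
M halts after 10 transitions.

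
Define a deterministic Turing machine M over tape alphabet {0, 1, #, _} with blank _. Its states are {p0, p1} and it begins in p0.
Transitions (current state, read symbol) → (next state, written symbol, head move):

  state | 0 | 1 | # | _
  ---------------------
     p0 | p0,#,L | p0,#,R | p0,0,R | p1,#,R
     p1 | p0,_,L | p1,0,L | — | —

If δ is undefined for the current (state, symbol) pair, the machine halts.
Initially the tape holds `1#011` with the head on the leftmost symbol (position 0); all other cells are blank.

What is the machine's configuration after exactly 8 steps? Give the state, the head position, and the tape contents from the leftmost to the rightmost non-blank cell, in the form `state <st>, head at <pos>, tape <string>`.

p0 | [1]#011   read 1 → write #, move R, go to p0
p0 | #[#]011   read # → write 0, move R, go to p0
p0 | #0[0]11   read 0 → write #, move L, go to p0
p0 | #[0]#11   read 0 → write #, move L, go to p0
p0 | [#]##11   read # → write 0, move R, go to p0
p0 | 0[#]#11   read # → write 0, move R, go to p0
p0 | 00[#]11   read # → write 0, move R, go to p0
p0 | 000[1]1   read 1 → write #, move R, go to p0
p0 | 000#[1]
After 8 steps: state p0, head at 4, tape 000#1.

state p0, head at 4, tape 000#1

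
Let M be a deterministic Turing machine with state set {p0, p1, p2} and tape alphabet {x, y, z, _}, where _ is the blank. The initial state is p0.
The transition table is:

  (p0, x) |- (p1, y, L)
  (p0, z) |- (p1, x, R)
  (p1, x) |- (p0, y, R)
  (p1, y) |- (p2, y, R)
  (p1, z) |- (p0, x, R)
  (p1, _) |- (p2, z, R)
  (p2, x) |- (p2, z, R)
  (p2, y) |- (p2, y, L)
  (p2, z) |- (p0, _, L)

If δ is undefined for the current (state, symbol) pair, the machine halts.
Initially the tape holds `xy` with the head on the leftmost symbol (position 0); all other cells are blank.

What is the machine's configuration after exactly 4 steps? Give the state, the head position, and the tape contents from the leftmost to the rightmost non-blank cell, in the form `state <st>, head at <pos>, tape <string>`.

state=p0 head=0 tape=__[x]y   (p0,x)→(p1,y,L)
state=p1 head=-1 tape=_[_]yy   (p1,_)→(p2,z,R)
state=p2 head=0 tape=_z[y]y   (p2,y)→(p2,y,L)
state=p2 head=-1 tape=_[z]yy   (p2,z)→(p0,_,L)
state=p0 head=-2 tape=[_]_yy
After 4 steps: state p0, head at -2, tape yy.

state p0, head at -2, tape yy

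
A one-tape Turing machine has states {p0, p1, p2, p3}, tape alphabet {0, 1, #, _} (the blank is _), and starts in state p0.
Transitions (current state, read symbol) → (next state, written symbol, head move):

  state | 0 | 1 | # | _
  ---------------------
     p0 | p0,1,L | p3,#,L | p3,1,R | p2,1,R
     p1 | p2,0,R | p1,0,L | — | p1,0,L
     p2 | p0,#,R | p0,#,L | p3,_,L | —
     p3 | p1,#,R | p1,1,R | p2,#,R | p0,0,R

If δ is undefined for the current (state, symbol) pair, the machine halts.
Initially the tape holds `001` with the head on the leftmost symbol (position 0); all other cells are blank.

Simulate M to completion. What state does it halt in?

p2

state=p0 head=0 tape=__[0]01   (p0,0)→(p0,1,L)
state=p0 head=-1 tape=_[_]101   (p0,_)→(p2,1,R)
state=p2 head=0 tape=_1[1]01   (p2,1)→(p0,#,L)
state=p0 head=-1 tape=_[1]#01   (p0,1)→(p3,#,L)
state=p3 head=-2 tape=[_]##01   (p3,_)→(p0,0,R)
state=p0 head=-1 tape=0[#]#01   (p0,#)→(p3,1,R)
state=p3 head=0 tape=01[#]01   (p3,#)→(p2,#,R)
state=p2 head=1 tape=01#[0]1   (p2,0)→(p0,#,R)
state=p0 head=2 tape=01##[1]   (p0,1)→(p3,#,L)
state=p3 head=1 tape=01#[#]#   (p3,#)→(p2,#,R)
state=p2 head=2 tape=01##[#]   (p2,#)→(p3,_,L)
state=p3 head=1 tape=01#[#]_   (p3,#)→(p2,#,R)
state=p2 head=2 tape=01##[_]
No transition is defined for (p2, _); M halts in state p2.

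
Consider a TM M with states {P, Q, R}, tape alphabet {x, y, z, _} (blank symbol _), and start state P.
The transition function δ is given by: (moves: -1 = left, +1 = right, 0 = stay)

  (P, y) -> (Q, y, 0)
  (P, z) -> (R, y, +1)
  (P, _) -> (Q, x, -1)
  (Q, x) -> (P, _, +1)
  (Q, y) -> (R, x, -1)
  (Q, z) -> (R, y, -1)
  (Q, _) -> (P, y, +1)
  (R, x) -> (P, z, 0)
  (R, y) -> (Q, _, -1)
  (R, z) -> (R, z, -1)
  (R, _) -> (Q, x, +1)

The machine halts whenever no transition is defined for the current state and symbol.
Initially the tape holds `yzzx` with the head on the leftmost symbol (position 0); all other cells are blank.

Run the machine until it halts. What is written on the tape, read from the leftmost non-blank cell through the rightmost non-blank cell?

P | ___[y]zzx   read y → write y, move 0, go to Q
Q | ___[y]zzx   read y → write x, move -1, go to R
R | __[_]xzzx   read _ → write x, move +1, go to Q
Q | __x[x]zzx   read x → write _, move +1, go to P
P | __x_[z]zx   read z → write y, move +1, go to R
R | __x_y[z]x   read z → write z, move -1, go to R
R | __x_[y]zx   read y → write _, move -1, go to Q
Q | __x[_]_zx   read _ → write y, move +1, go to P
P | __xy[_]zx   read _ → write x, move -1, go to Q
Q | __x[y]xzx   read y → write x, move -1, go to R
R | __[x]xxzx   read x → write z, move 0, go to P
P | __[z]xxzx   read z → write y, move +1, go to R
R | __y[x]xzx   read x → write z, move 0, go to P
P | __y[z]xzx   read z → write y, move +1, go to R
R | __yy[x]zx   read x → write z, move 0, go to P
P | __yy[z]zx   read z → write y, move +1, go to R
R | __yyy[z]x   read z → write z, move -1, go to R
R | __yy[y]zx   read y → write _, move -1, go to Q
Q | __y[y]_zx   read y → write x, move -1, go to R
R | __[y]x_zx   read y → write _, move -1, go to Q
Q | _[_]_x_zx   read _ → write y, move +1, go to P
P | _y[_]x_zx   read _ → write x, move -1, go to Q
Q | _[y]xx_zx   read y → write x, move -1, go to R
R | [_]xxx_zx   read _ → write x, move +1, go to Q
Q | x[x]xx_zx   read x → write _, move +1, go to P
P | x_[x]x_zx
The non-blank tape span at halt is x_xx_zx.

x_xx_zx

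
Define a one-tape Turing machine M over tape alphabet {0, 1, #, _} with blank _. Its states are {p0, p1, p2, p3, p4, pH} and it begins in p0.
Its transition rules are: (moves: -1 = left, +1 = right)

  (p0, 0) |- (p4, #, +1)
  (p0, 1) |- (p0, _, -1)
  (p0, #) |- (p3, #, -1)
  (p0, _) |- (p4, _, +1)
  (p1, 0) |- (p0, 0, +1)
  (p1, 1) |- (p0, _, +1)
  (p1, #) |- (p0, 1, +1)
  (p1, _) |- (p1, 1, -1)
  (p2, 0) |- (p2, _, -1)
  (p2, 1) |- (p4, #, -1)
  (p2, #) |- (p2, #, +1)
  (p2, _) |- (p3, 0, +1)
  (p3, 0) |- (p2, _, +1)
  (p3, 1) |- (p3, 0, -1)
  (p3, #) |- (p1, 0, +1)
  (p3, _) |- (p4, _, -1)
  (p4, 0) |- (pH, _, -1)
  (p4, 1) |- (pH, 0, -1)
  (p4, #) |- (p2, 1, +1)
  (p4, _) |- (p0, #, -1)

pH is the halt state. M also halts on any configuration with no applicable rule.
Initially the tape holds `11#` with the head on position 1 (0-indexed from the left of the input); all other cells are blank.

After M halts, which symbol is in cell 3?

state=p0 head=1 tape=_1[1]#___   (p0,1)→(p0,_,-1)
state=p0 head=0 tape=_[1]_#___   (p0,1)→(p0,_,-1)
state=p0 head=-1 tape=[_]__#___   (p0,_)→(p4,_,+1)
state=p4 head=0 tape=_[_]_#___   (p4,_)→(p0,#,-1)
state=p0 head=-1 tape=[_]#_#___   (p0,_)→(p4,_,+1)
state=p4 head=0 tape=_[#]_#___   (p4,#)→(p2,1,+1)
state=p2 head=1 tape=_1[_]#___   (p2,_)→(p3,0,+1)
state=p3 head=2 tape=_10[#]___   (p3,#)→(p1,0,+1)
state=p1 head=3 tape=_100[_]__   (p1,_)→(p1,1,-1)
state=p1 head=2 tape=_10[0]1__   (p1,0)→(p0,0,+1)
state=p0 head=3 tape=_100[1]__   (p0,1)→(p0,_,-1)
state=p0 head=2 tape=_10[0]___   (p0,0)→(p4,#,+1)
state=p4 head=3 tape=_10#[_]__   (p4,_)→(p0,#,-1)
state=p0 head=2 tape=_10[#]#__   (p0,#)→(p3,#,-1)
state=p3 head=1 tape=_1[0]##__   (p3,0)→(p2,_,+1)
state=p2 head=2 tape=_1_[#]#__   (p2,#)→(p2,#,+1)
state=p2 head=3 tape=_1_#[#]__   (p2,#)→(p2,#,+1)
state=p2 head=4 tape=_1_##[_]_   (p2,_)→(p3,0,+1)
state=p3 head=5 tape=_1_##0[_]   (p3,_)→(p4,_,-1)
state=p4 head=4 tape=_1_##[0]_   (p4,0)→(pH,_,-1)
state=pH head=3 tape=_1_#[#]__
Cell 3 holds # when M halts.

#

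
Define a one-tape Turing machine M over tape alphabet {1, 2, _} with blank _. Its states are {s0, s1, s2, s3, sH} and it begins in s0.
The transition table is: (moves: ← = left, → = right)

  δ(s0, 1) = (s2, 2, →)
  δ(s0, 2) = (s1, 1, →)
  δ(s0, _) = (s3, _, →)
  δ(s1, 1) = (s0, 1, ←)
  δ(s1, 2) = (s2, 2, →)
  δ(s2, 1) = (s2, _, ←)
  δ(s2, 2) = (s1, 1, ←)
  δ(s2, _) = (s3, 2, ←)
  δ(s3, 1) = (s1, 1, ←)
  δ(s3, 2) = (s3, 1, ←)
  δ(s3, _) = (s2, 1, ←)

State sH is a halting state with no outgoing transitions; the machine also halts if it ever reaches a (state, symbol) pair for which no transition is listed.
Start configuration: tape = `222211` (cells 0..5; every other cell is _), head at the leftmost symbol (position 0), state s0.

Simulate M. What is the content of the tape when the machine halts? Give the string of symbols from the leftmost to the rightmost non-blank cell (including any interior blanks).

s0 | _[2]22211   read 2 → write 1, move →, go to s1
s1 | _1[2]2211   read 2 → write 2, move →, go to s2
s2 | _12[2]211   read 2 → write 1, move ←, go to s1
s1 | _1[2]1211   read 2 → write 2, move →, go to s2
s2 | _12[1]211   read 1 → write _, move ←, go to s2
s2 | _1[2]_211   read 2 → write 1, move ←, go to s1
s1 | _[1]1_211   read 1 → write 1, move ←, go to s0
s0 | [_]11_211   read _ → write _, move →, go to s3
s3 | _[1]1_211   read 1 → write 1, move ←, go to s1
s1 | [_]11_211
The non-blank tape span at halt is 11_211.

11_211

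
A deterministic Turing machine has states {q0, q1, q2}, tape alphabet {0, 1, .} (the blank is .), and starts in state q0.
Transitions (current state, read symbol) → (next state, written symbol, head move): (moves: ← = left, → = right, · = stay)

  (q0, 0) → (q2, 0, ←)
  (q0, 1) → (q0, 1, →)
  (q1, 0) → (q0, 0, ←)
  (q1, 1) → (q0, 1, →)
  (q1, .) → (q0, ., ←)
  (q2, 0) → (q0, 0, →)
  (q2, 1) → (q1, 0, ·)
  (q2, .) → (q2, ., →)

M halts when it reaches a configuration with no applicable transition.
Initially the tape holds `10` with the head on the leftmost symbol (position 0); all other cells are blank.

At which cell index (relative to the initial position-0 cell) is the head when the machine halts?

-1

q0 | .[1]0   read 1 → write 1, move →, go to q0
q0 | .1[0]   read 0 → write 0, move ←, go to q2
q2 | .[1]0   read 1 → write 0, move ·, go to q1
q1 | .[0]0   read 0 → write 0, move ←, go to q0
q0 | [.]00
At halt the head is at cell -1.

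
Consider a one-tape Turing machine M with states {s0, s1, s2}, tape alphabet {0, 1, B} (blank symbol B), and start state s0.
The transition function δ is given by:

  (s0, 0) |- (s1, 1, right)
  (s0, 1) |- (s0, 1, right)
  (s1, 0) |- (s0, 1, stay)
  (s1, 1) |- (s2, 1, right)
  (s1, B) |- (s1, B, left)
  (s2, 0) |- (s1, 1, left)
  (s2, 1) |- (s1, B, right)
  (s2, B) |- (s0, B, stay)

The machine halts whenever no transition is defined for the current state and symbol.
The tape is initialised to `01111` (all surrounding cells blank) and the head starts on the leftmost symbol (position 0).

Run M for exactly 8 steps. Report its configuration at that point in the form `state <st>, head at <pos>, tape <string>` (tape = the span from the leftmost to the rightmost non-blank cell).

s0 | [0]1111B   read 0 → write 1, move right, go to s1
s1 | 1[1]111B   read 1 → write 1, move right, go to s2
s2 | 11[1]11B   read 1 → write B, move right, go to s1
s1 | 11B[1]1B   read 1 → write 1, move right, go to s2
s2 | 11B1[1]B   read 1 → write B, move right, go to s1
s1 | 11B1B[B]   read B → write B, move left, go to s1
s1 | 11B1[B]B   read B → write B, move left, go to s1
s1 | 11B[1]BB   read 1 → write 1, move right, go to s2
s2 | 11B1[B]B
After 8 steps: state s2, head at 4, tape 11B1.

state s2, head at 4, tape 11B1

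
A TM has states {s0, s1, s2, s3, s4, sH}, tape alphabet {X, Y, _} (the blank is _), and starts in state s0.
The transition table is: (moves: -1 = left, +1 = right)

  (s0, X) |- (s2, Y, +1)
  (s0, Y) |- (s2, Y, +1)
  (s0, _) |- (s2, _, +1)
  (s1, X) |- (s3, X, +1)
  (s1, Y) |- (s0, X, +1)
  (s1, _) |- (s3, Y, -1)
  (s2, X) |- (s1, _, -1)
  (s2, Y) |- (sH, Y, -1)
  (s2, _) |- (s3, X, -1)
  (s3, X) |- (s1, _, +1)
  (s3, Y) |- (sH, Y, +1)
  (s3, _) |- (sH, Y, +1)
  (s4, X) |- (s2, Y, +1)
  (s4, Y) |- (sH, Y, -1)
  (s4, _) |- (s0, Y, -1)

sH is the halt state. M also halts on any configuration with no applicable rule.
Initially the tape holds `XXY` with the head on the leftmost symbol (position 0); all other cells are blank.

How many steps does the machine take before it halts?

state=s0 head=0 tape=[X]XY   (s0,X)→(s2,Y,+1)
state=s2 head=1 tape=Y[X]Y   (s2,X)→(s1,_,-1)
state=s1 head=0 tape=[Y]_Y   (s1,Y)→(s0,X,+1)
state=s0 head=1 tape=X[_]Y   (s0,_)→(s2,_,+1)
state=s2 head=2 tape=X_[Y]   (s2,Y)→(sH,Y,-1)
state=sH head=1 tape=X[_]Y
M halts after 5 transitions.

5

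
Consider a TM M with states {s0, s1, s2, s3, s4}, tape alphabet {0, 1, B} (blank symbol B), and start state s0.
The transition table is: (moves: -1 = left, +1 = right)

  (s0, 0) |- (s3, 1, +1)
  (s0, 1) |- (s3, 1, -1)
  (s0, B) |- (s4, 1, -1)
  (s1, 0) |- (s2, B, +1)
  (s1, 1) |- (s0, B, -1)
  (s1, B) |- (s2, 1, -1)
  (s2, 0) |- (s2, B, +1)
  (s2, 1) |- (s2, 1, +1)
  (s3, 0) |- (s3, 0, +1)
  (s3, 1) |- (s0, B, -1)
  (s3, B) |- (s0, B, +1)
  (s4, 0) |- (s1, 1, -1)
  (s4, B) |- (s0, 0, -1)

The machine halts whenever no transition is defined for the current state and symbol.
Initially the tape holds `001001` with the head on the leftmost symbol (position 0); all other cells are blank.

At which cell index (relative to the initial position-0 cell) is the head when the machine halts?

s0 | [0]01001B   read 0 → write 1, move +1, go to s3
s3 | 1[0]1001B   read 0 → write 0, move +1, go to s3
s3 | 10[1]001B   read 1 → write B, move -1, go to s0
s0 | 1[0]B001B   read 0 → write 1, move +1, go to s3
s3 | 11[B]001B   read B → write B, move +1, go to s0
s0 | 11B[0]01B   read 0 → write 1, move +1, go to s3
s3 | 11B1[0]1B   read 0 → write 0, move +1, go to s3
s3 | 11B10[1]B   read 1 → write B, move -1, go to s0
s0 | 11B1[0]BB   read 0 → write 1, move +1, go to s3
s3 | 11B11[B]B   read B → write B, move +1, go to s0
s0 | 11B11B[B]   read B → write 1, move -1, go to s4
s4 | 11B11[B]1   read B → write 0, move -1, go to s0
s0 | 11B1[1]01   read 1 → write 1, move -1, go to s3
s3 | 11B[1]101   read 1 → write B, move -1, go to s0
s0 | 11[B]B101   read B → write 1, move -1, go to s4
s4 | 1[1]1B101
At halt the head is at cell 1.

1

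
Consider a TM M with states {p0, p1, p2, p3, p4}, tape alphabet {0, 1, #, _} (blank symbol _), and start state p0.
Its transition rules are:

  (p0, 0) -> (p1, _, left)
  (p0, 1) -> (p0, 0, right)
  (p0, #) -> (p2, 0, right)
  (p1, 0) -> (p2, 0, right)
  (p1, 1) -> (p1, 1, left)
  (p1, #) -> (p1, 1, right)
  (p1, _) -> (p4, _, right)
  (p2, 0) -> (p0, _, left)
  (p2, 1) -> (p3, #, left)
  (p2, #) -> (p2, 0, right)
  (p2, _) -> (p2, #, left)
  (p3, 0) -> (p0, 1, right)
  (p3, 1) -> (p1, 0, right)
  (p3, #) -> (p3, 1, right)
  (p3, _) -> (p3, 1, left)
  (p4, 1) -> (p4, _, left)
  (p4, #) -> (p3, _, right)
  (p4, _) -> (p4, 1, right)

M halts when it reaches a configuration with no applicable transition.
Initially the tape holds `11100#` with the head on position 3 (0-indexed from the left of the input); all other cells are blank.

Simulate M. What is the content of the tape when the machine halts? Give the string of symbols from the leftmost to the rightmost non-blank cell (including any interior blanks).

p0 | ___111[0]0#   read 0 → write _, move left, go to p1
p1 | ___11[1]_0#   read 1 → write 1, move left, go to p1
p1 | ___1[1]1_0#   read 1 → write 1, move left, go to p1
p1 | ___[1]11_0#   read 1 → write 1, move left, go to p1
p1 | __[_]111_0#   read _ → write _, move right, go to p4
p4 | ___[1]11_0#   read 1 → write _, move left, go to p4
p4 | __[_]_11_0#   read _ → write 1, move right, go to p4
p4 | __1[_]11_0#   read _ → write 1, move right, go to p4
p4 | __11[1]1_0#   read 1 → write _, move left, go to p4
p4 | __1[1]_1_0#   read 1 → write _, move left, go to p4
p4 | __[1]__1_0#   read 1 → write _, move left, go to p4
p4 | _[_]___1_0#   read _ → write 1, move right, go to p4
p4 | _1[_]__1_0#   read _ → write 1, move right, go to p4
p4 | _11[_]_1_0#   read _ → write 1, move right, go to p4
p4 | _111[_]1_0#   read _ → write 1, move right, go to p4
p4 | _1111[1]_0#   read 1 → write _, move left, go to p4
p4 | _111[1]__0#   read 1 → write _, move left, go to p4
p4 | _11[1]___0#   read 1 → write _, move left, go to p4
p4 | _1[1]____0#   read 1 → write _, move left, go to p4
p4 | _[1]_____0#   read 1 → write _, move left, go to p4
p4 | [_]______0#   read _ → write 1, move right, go to p4
p4 | 1[_]_____0#   read _ → write 1, move right, go to p4
p4 | 11[_]____0#   read _ → write 1, move right, go to p4
p4 | 111[_]___0#   read _ → write 1, move right, go to p4
p4 | 1111[_]__0#   read _ → write 1, move right, go to p4
p4 | 11111[_]_0#   read _ → write 1, move right, go to p4
p4 | 111111[_]0#   read _ → write 1, move right, go to p4
p4 | 1111111[0]#
The non-blank tape span at halt is 11111110#.

11111110#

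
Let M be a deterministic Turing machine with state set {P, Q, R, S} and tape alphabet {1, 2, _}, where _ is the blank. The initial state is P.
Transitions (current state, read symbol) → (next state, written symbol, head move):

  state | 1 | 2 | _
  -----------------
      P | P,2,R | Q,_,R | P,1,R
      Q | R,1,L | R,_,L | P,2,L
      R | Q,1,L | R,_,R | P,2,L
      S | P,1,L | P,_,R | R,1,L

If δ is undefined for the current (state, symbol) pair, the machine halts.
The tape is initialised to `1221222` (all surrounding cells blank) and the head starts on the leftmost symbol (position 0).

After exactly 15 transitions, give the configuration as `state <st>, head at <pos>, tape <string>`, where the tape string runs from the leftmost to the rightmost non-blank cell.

state Q, head at 3, tape 111_1222

state=P head=0 tape=_[1]221222   (P,1)→(P,2,R)
state=P head=1 tape=_2[2]21222   (P,2)→(Q,_,R)
state=Q head=2 tape=_2_[2]1222   (Q,2)→(R,_,L)
state=R head=1 tape=_2[_]_1222   (R,_)→(P,2,L)
state=P head=0 tape=_[2]2_1222   (P,2)→(Q,_,R)
state=Q head=1 tape=__[2]_1222   (Q,2)→(R,_,L)
state=R head=0 tape=_[_]__1222   (R,_)→(P,2,L)
state=P head=-1 tape=[_]2__1222   (P,_)→(P,1,R)
state=P head=0 tape=1[2]__1222   (P,2)→(Q,_,R)
state=Q head=1 tape=1_[_]_1222   (Q,_)→(P,2,L)
state=P head=0 tape=1[_]2_1222   (P,_)→(P,1,R)
state=P head=1 tape=11[2]_1222   (P,2)→(Q,_,R)
state=Q head=2 tape=11_[_]1222   (Q,_)→(P,2,L)
state=P head=1 tape=11[_]21222   (P,_)→(P,1,R)
state=P head=2 tape=111[2]1222   (P,2)→(Q,_,R)
state=Q head=3 tape=111_[1]222
After 15 steps: state Q, head at 3, tape 111_1222.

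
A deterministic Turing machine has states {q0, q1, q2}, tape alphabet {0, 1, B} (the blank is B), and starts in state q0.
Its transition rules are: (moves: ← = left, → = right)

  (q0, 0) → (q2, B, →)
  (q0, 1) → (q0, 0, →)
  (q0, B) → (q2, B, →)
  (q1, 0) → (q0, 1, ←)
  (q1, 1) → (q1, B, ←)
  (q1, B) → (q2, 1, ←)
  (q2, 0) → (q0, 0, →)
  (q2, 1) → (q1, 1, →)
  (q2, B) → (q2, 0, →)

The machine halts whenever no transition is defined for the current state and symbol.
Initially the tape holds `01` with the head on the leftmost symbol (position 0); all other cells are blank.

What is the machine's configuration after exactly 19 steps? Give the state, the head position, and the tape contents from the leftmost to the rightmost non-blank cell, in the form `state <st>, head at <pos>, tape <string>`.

state q1, head at -1, tape 1

q0 | BB[0]1B   read 0 → write B, move →, go to q2
q2 | BBB[1]B   read 1 → write 1, move →, go to q1
q1 | BBB1[B]   read B → write 1, move ←, go to q2
q2 | BBB[1]1   read 1 → write 1, move →, go to q1
q1 | BBB1[1]   read 1 → write B, move ←, go to q1
q1 | BBB[1]B   read 1 → write B, move ←, go to q1
q1 | BB[B]BB   read B → write 1, move ←, go to q2
q2 | B[B]1BB   read B → write 0, move →, go to q2
q2 | B0[1]BB   read 1 → write 1, move →, go to q1
q1 | B01[B]B   read B → write 1, move ←, go to q2
q2 | B0[1]1B   read 1 → write 1, move →, go to q1
q1 | B01[1]B   read 1 → write B, move ←, go to q1
q1 | B0[1]BB   read 1 → write B, move ←, go to q1
q1 | B[0]BBB   read 0 → write 1, move ←, go to q0
q0 | [B]1BBB   read B → write B, move →, go to q2
q2 | B[1]BBB   read 1 → write 1, move →, go to q1
q1 | B1[B]BB   read B → write 1, move ←, go to q2
q2 | B[1]1BB   read 1 → write 1, move →, go to q1
q1 | B1[1]BB   read 1 → write B, move ←, go to q1
q1 | B[1]BBB
After 19 steps: state q1, head at -1, tape 1.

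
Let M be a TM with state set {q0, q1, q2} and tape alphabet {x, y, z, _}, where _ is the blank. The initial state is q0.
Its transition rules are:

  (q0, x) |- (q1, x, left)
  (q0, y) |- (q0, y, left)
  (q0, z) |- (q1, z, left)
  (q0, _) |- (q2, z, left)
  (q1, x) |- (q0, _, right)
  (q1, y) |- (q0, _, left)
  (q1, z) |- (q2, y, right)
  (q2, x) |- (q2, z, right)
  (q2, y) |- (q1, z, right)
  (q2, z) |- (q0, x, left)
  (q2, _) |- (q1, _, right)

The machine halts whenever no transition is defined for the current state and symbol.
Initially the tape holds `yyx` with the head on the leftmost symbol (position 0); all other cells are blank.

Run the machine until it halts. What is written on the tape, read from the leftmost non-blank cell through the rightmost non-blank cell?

state=q0 head=0 tape=___[y]yx___   (q0,y)→(q0,y,left)
state=q0 head=-1 tape=__[_]yyx___   (q0,_)→(q2,z,left)
state=q2 head=-2 tape=_[_]zyyx___   (q2,_)→(q1,_,right)
state=q1 head=-1 tape=__[z]yyx___   (q1,z)→(q2,y,right)
state=q2 head=0 tape=__y[y]yx___   (q2,y)→(q1,z,right)
state=q1 head=1 tape=__yz[y]x___   (q1,y)→(q0,_,left)
state=q0 head=0 tape=__y[z]_x___   (q0,z)→(q1,z,left)
state=q1 head=-1 tape=__[y]z_x___   (q1,y)→(q0,_,left)
state=q0 head=-2 tape=_[_]_z_x___   (q0,_)→(q2,z,left)
state=q2 head=-3 tape=[_]z_z_x___   (q2,_)→(q1,_,right)
state=q1 head=-2 tape=_[z]_z_x___   (q1,z)→(q2,y,right)
state=q2 head=-1 tape=_y[_]z_x___   (q2,_)→(q1,_,right)
state=q1 head=0 tape=_y_[z]_x___   (q1,z)→(q2,y,right)
state=q2 head=1 tape=_y_y[_]x___   (q2,_)→(q1,_,right)
state=q1 head=2 tape=_y_y_[x]___   (q1,x)→(q0,_,right)
state=q0 head=3 tape=_y_y__[_]__   (q0,_)→(q2,z,left)
state=q2 head=2 tape=_y_y_[_]z__   (q2,_)→(q1,_,right)
state=q1 head=3 tape=_y_y__[z]__   (q1,z)→(q2,y,right)
state=q2 head=4 tape=_y_y__y[_]_   (q2,_)→(q1,_,right)
state=q1 head=5 tape=_y_y__y_[_]
The non-blank tape span at halt is y_y__y.

y_y__y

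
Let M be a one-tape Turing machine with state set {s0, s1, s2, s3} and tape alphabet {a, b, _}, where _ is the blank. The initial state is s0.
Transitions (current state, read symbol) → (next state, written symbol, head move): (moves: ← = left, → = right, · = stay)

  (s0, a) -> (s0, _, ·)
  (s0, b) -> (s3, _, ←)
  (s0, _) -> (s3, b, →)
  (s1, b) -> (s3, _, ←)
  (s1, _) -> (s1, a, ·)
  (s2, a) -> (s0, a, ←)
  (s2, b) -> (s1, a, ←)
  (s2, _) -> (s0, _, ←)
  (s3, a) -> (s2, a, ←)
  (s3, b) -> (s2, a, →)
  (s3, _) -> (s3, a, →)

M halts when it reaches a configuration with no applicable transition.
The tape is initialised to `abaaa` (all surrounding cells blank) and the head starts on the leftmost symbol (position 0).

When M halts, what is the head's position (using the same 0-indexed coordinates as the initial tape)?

-2

state=s0 head=0 tape=__[a]baaa   (s0,a)→(s0,_,·)
state=s0 head=0 tape=__[_]baaa   (s0,_)→(s3,b,→)
state=s3 head=1 tape=__b[b]aaa   (s3,b)→(s2,a,→)
state=s2 head=2 tape=__ba[a]aa   (s2,a)→(s0,a,←)
state=s0 head=1 tape=__b[a]aaa   (s0,a)→(s0,_,·)
state=s0 head=1 tape=__b[_]aaa   (s0,_)→(s3,b,→)
state=s3 head=2 tape=__bb[a]aa   (s3,a)→(s2,a,←)
state=s2 head=1 tape=__b[b]aaa   (s2,b)→(s1,a,←)
state=s1 head=0 tape=__[b]aaaa   (s1,b)→(s3,_,←)
state=s3 head=-1 tape=_[_]_aaaa   (s3,_)→(s3,a,→)
state=s3 head=0 tape=_a[_]aaaa   (s3,_)→(s3,a,→)
state=s3 head=1 tape=_aa[a]aaa   (s3,a)→(s2,a,←)
state=s2 head=0 tape=_a[a]aaaa   (s2,a)→(s0,a,←)
state=s0 head=-1 tape=_[a]aaaaa   (s0,a)→(s0,_,·)
state=s0 head=-1 tape=_[_]aaaaa   (s0,_)→(s3,b,→)
state=s3 head=0 tape=_b[a]aaaa   (s3,a)→(s2,a,←)
state=s2 head=-1 tape=_[b]aaaaa   (s2,b)→(s1,a,←)
state=s1 head=-2 tape=[_]aaaaaa   (s1,_)→(s1,a,·)
state=s1 head=-2 tape=[a]aaaaaa
At halt the head is at cell -2.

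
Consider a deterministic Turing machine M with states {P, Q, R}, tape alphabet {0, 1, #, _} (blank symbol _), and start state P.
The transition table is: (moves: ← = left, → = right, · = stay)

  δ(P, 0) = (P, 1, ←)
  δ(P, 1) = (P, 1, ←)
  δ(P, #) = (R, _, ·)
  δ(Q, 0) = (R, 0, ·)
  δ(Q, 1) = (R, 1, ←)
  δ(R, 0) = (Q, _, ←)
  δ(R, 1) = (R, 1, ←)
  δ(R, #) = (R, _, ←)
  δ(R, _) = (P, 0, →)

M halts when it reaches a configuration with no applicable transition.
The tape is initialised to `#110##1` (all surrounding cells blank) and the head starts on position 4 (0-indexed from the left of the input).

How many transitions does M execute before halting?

14

P | _#110[#]#1   read # → write _, move ·, go to R
R | _#110[_]#1   read _ → write 0, move →, go to P
P | _#1100[#]1   read # → write _, move ·, go to R
R | _#1100[_]1   read _ → write 0, move →, go to P
P | _#11000[1]   read 1 → write 1, move ←, go to P
P | _#1100[0]1   read 0 → write 1, move ←, go to P
P | _#110[0]11   read 0 → write 1, move ←, go to P
P | _#11[0]111   read 0 → write 1, move ←, go to P
P | _#1[1]1111   read 1 → write 1, move ←, go to P
P | _#[1]11111   read 1 → write 1, move ←, go to P
P | _[#]111111   read # → write _, move ·, go to R
R | _[_]111111   read _ → write 0, move →, go to P
P | _0[1]11111   read 1 → write 1, move ←, go to P
P | _[0]111111   read 0 → write 1, move ←, go to P
P | [_]1111111
M halts after 14 transitions.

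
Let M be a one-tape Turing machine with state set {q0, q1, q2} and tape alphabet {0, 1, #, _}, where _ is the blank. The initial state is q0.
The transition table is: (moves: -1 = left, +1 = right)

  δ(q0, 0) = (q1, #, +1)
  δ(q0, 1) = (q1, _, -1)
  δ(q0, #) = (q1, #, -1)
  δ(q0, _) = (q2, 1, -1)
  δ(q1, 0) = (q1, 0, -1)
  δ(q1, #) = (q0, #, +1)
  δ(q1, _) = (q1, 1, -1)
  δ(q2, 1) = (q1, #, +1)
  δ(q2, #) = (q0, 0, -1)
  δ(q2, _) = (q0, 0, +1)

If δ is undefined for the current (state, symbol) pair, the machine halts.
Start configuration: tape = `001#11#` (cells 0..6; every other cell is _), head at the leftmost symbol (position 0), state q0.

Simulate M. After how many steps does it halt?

q0 | [0]01#11#   read 0 → write #, move +1, go to q1
q1 | #[0]1#11#   read 0 → write 0, move -1, go to q1
q1 | [#]01#11#   read # → write #, move +1, go to q0
q0 | #[0]1#11#   read 0 → write #, move +1, go to q1
q1 | ##[1]#11#
M halts after 4 transitions.

4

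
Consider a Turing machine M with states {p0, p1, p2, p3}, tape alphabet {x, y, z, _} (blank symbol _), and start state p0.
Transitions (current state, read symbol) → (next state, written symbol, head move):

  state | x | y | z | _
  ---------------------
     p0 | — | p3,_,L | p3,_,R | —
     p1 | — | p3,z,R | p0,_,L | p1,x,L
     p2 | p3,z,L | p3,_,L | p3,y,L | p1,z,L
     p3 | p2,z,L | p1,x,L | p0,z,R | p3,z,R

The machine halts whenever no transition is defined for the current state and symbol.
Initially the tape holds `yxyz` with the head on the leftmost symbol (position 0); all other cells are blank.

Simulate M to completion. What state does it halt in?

p0

p0 | _[y]xyz   read y → write _, move L, go to p3
p3 | [_]_xyz   read _ → write z, move R, go to p3
p3 | z[_]xyz   read _ → write z, move R, go to p3
p3 | zz[x]yz   read x → write z, move L, go to p2
p2 | z[z]zyz   read z → write y, move L, go to p3
p3 | [z]yzyz   read z → write z, move R, go to p0
p0 | z[y]zyz   read y → write _, move L, go to p3
p3 | [z]_zyz   read z → write z, move R, go to p0
p0 | z[_]zyz
No transition is defined for (p0, _); M halts in state p0.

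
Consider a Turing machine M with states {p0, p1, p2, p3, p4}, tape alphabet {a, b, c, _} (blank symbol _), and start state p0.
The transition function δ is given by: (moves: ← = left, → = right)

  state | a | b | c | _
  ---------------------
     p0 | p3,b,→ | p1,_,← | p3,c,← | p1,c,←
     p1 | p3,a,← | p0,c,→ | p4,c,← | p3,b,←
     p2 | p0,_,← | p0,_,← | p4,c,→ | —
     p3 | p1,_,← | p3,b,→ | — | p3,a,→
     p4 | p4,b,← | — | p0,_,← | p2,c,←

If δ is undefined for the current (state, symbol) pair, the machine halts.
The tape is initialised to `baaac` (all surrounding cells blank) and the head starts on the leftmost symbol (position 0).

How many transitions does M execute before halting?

p0 | ____[b]aaac   read b → write _, move ←, go to p1
p1 | ___[_]_aaac   read _ → write b, move ←, go to p3
p3 | __[_]b_aaac   read _ → write a, move →, go to p3
p3 | __a[b]_aaac   read b → write b, move →, go to p3
p3 | __ab[_]aaac   read _ → write a, move →, go to p3
p3 | __aba[a]aac   read a → write _, move ←, go to p1
p1 | __ab[a]_aac   read a → write a, move ←, go to p3
p3 | __a[b]a_aac   read b → write b, move →, go to p3
p3 | __ab[a]_aac   read a → write _, move ←, go to p1
p1 | __a[b]__aac   read b → write c, move →, go to p0
p0 | __ac[_]_aac   read _ → write c, move ←, go to p1
p1 | __a[c]c_aac   read c → write c, move ←, go to p4
p4 | __[a]cc_aac   read a → write b, move ←, go to p4
p4 | _[_]bcc_aac   read _ → write c, move ←, go to p2
p2 | [_]cbcc_aac
M halts after 14 transitions.

14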